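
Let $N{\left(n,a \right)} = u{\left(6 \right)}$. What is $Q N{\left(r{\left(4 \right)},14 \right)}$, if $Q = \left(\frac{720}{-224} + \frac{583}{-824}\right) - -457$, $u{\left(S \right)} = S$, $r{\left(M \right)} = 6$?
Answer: $\frac{7840065}{2884} \approx 2718.5$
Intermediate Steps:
$N{\left(n,a \right)} = 6$
$Q = \frac{2613355}{5768}$ ($Q = \left(720 \left(- \frac{1}{224}\right) + 583 \left(- \frac{1}{824}\right)\right) + 457 = \left(- \frac{45}{14} - \frac{583}{824}\right) + 457 = - \frac{22621}{5768} + 457 = \frac{2613355}{5768} \approx 453.08$)
$Q N{\left(r{\left(4 \right)},14 \right)} = \frac{2613355}{5768} \cdot 6 = \frac{7840065}{2884}$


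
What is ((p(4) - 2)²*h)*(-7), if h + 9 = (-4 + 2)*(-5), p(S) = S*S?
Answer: -1372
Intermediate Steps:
p(S) = S²
h = 1 (h = -9 + (-4 + 2)*(-5) = -9 - 2*(-5) = -9 + 10 = 1)
((p(4) - 2)²*h)*(-7) = ((4² - 2)²*1)*(-7) = ((16 - 2)²*1)*(-7) = (14²*1)*(-7) = (196*1)*(-7) = 196*(-7) = -1372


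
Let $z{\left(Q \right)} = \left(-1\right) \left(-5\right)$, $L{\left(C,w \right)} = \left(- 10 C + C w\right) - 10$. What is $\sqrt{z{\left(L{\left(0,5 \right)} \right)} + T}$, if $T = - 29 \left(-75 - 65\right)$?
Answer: $\sqrt{4065} \approx 63.757$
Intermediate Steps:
$L{\left(C,w \right)} = -10 - 10 C + C w$
$z{\left(Q \right)} = 5$
$T = 4060$ ($T = \left(-29\right) \left(-140\right) = 4060$)
$\sqrt{z{\left(L{\left(0,5 \right)} \right)} + T} = \sqrt{5 + 4060} = \sqrt{4065}$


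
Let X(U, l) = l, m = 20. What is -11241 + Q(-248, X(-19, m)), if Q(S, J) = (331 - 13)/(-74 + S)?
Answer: -1809960/161 ≈ -11242.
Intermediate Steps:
Q(S, J) = 318/(-74 + S)
-11241 + Q(-248, X(-19, m)) = -11241 + 318/(-74 - 248) = -11241 + 318/(-322) = -11241 + 318*(-1/322) = -11241 - 159/161 = -1809960/161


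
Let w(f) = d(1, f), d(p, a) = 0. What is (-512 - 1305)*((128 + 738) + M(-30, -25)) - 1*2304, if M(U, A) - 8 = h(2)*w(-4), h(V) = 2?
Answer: -1590362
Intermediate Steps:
w(f) = 0
M(U, A) = 8 (M(U, A) = 8 + 2*0 = 8 + 0 = 8)
(-512 - 1305)*((128 + 738) + M(-30, -25)) - 1*2304 = (-512 - 1305)*((128 + 738) + 8) - 1*2304 = -1817*(866 + 8) - 2304 = -1817*874 - 2304 = -1588058 - 2304 = -1590362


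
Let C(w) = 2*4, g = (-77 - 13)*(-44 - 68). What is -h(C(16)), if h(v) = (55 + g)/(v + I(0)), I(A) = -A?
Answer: -10135/8 ≈ -1266.9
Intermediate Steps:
g = 10080 (g = -90*(-112) = 10080)
C(w) = 8
h(v) = 10135/v (h(v) = (55 + 10080)/(v - 1*0) = 10135/(v + 0) = 10135/v)
-h(C(16)) = -10135/8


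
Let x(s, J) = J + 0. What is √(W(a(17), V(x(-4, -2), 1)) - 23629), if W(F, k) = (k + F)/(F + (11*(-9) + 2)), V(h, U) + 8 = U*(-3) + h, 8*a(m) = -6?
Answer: 2*I*√903100911/391 ≈ 153.72*I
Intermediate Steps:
a(m) = -¾ (a(m) = (⅛)*(-6) = -¾)
x(s, J) = J
V(h, U) = -8 + h - 3*U (V(h, U) = -8 + (U*(-3) + h) = -8 + (-3*U + h) = -8 + (h - 3*U) = -8 + h - 3*U)
W(F, k) = (F + k)/(-97 + F) (W(F, k) = (F + k)/(F + (-99 + 2)) = (F + k)/(F - 97) = (F + k)/(-97 + F))
√(W(a(17), V(x(-4, -2), 1)) - 23629) = √((-¾ + (-8 - 2 - 3*1))/(-97 - ¾) - 23629) = √((-¾ + (-8 - 2 - 3))/(-391/4) - 23629) = √(-4*(-¾ - 13)/391 - 23629) = √(-4/391*(-55/4) - 23629) = √(55/391 - 23629) = √(-9238884/391) = 2*I*√903100911/391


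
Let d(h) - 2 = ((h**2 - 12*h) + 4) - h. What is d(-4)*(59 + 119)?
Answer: 13172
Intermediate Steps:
d(h) = 6 + h**2 - 13*h (d(h) = 2 + (((h**2 - 12*h) + 4) - h) = 2 + ((4 + h**2 - 12*h) - h) = 2 + (4 + h**2 - 13*h) = 6 + h**2 - 13*h)
d(-4)*(59 + 119) = (6 + (-4)**2 - 13*(-4))*(59 + 119) = (6 + 16 + 52)*178 = 74*178 = 13172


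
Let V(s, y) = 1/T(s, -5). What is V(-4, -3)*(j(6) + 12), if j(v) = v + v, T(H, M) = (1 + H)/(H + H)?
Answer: 64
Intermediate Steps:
T(H, M) = (1 + H)/(2*H) (T(H, M) = (1 + H)/((2*H)) = (1 + H)*(1/(2*H)) = (1 + H)/(2*H))
V(s, y) = 2*s/(1 + s) (V(s, y) = 1/((1 + s)/(2*s)) = 2*s/(1 + s))
j(v) = 2*v
V(-4, -3)*(j(6) + 12) = (2*(-4)/(1 - 4))*(2*6 + 12) = (2*(-4)/(-3))*(12 + 12) = (2*(-4)*(-⅓))*24 = (8/3)*24 = 64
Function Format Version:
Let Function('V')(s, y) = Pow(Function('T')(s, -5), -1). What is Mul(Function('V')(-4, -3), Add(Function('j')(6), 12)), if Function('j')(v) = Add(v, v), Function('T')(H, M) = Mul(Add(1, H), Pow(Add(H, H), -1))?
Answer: 64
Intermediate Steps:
Function('T')(H, M) = Mul(Rational(1, 2), Pow(H, -1), Add(1, H)) (Function('T')(H, M) = Mul(Add(1, H), Pow(Mul(2, H), -1)) = Mul(Add(1, H), Mul(Rational(1, 2), Pow(H, -1))) = Mul(Rational(1, 2), Pow(H, -1), Add(1, H)))
Function('V')(s, y) = Mul(2, s, Pow(Add(1, s), -1)) (Function('V')(s, y) = Pow(Mul(Rational(1, 2), Pow(s, -1), Add(1, s)), -1) = Mul(2, s, Pow(Add(1, s), -1)))
Function('j')(v) = Mul(2, v)
Mul(Function('V')(-4, -3), Add(Function('j')(6), 12)) = Mul(Mul(2, -4, Pow(Add(1, -4), -1)), Add(Mul(2, 6), 12)) = Mul(Mul(2, -4, Pow(-3, -1)), Add(12, 12)) = Mul(Mul(2, -4, Rational(-1, 3)), 24) = Mul(Rational(8, 3), 24) = 64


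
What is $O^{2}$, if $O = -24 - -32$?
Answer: $64$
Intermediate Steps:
$O = 8$ ($O = -24 + 32 = 8$)
$O^{2} = 8^{2} = 64$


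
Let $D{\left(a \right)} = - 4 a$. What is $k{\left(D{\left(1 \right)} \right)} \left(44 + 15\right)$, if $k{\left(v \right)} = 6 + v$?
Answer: $118$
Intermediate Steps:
$k{\left(D{\left(1 \right)} \right)} \left(44 + 15\right) = \left(6 - 4\right) \left(44 + 15\right) = \left(6 - 4\right) 59 = 2 \cdot 59 = 118$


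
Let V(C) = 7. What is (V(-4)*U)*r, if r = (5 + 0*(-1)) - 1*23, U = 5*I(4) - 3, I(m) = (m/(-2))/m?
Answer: 693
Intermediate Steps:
I(m) = -1/2 (I(m) = (m*(-1/2))/m = (-m/2)/m = -1/2)
U = -11/2 (U = 5*(-1/2) - 3 = -5/2 - 3 = -11/2 ≈ -5.5000)
r = -18 (r = (5 + 0) - 23 = 5 - 23 = -18)
(V(-4)*U)*r = (7*(-11/2))*(-18) = -77/2*(-18) = 693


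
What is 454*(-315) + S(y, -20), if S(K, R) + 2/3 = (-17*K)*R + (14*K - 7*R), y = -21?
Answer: -450914/3 ≈ -1.5030e+5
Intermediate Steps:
S(K, R) = -⅔ - 7*R + 14*K - 17*K*R (S(K, R) = -⅔ + ((-17*K)*R + (14*K - 7*R)) = -⅔ + (-17*K*R + (-7*R + 14*K)) = -⅔ + (-7*R + 14*K - 17*K*R) = -⅔ - 7*R + 14*K - 17*K*R)
454*(-315) + S(y, -20) = 454*(-315) + (-⅔ - 7*(-20) + 14*(-21) - 17*(-21)*(-20)) = -143010 + (-⅔ + 140 - 294 - 7140) = -143010 - 21884/3 = -450914/3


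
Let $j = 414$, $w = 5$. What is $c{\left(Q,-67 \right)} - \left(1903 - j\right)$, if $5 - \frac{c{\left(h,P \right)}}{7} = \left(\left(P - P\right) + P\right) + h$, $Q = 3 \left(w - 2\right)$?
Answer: $-1048$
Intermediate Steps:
$Q = 9$ ($Q = 3 \left(5 - 2\right) = 3 \cdot 3 = 9$)
$c{\left(h,P \right)} = 35 - 7 P - 7 h$ ($c{\left(h,P \right)} = 35 - 7 \left(\left(\left(P - P\right) + P\right) + h\right) = 35 - 7 \left(\left(0 + P\right) + h\right) = 35 - 7 \left(P + h\right) = 35 - \left(7 P + 7 h\right) = 35 - 7 P - 7 h$)
$c{\left(Q,-67 \right)} - \left(1903 - j\right) = \left(35 - -469 - 63\right) - \left(1903 - 414\right) = \left(35 + 469 - 63\right) - \left(1903 - 414\right) = 441 - 1489 = -1048$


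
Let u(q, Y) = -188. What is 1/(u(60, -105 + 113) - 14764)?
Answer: -1/14952 ≈ -6.6881e-5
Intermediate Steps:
1/(u(60, -105 + 113) - 14764) = 1/(-188 - 14764) = 1/(-14952) = -1/14952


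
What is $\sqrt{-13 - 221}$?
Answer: $3 i \sqrt{26} \approx 15.297 i$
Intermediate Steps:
$\sqrt{-13 - 221} = \sqrt{-234} = 3 i \sqrt{26}$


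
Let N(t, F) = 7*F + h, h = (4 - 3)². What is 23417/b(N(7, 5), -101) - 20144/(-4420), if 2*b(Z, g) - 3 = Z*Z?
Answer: 58293334/1435395 ≈ 40.611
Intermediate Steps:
h = 1 (h = 1² = 1)
N(t, F) = 1 + 7*F (N(t, F) = 7*F + 1 = 1 + 7*F)
b(Z, g) = 3/2 + Z²/2 (b(Z, g) = 3/2 + (Z*Z)/2 = 3/2 + Z²/2)
23417/b(N(7, 5), -101) - 20144/(-4420) = 23417/(3/2 + (1 + 7*5)²/2) - 20144/(-4420) = 23417/(3/2 + (1 + 35)²/2) - 20144*(-1/4420) = 23417/(3/2 + (½)*36²) + 5036/1105 = 23417/(3/2 + (½)*1296) + 5036/1105 = 23417/(3/2 + 648) + 5036/1105 = 23417/(1299/2) + 5036/1105 = 23417*(2/1299) + 5036/1105 = 46834/1299 + 5036/1105 = 58293334/1435395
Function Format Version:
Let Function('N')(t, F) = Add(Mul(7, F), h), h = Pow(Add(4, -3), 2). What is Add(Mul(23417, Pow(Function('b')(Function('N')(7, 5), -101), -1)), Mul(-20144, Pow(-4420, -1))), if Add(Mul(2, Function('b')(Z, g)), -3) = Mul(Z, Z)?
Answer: Rational(58293334, 1435395) ≈ 40.611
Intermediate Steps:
h = 1 (h = Pow(1, 2) = 1)
Function('N')(t, F) = Add(1, Mul(7, F)) (Function('N')(t, F) = Add(Mul(7, F), 1) = Add(1, Mul(7, F)))
Function('b')(Z, g) = Add(Rational(3, 2), Mul(Rational(1, 2), Pow(Z, 2))) (Function('b')(Z, g) = Add(Rational(3, 2), Mul(Rational(1, 2), Mul(Z, Z))) = Add(Rational(3, 2), Mul(Rational(1, 2), Pow(Z, 2))))
Add(Mul(23417, Pow(Function('b')(Function('N')(7, 5), -101), -1)), Mul(-20144, Pow(-4420, -1))) = Add(Mul(23417, Pow(Add(Rational(3, 2), Mul(Rational(1, 2), Pow(Add(1, Mul(7, 5)), 2))), -1)), Mul(-20144, Pow(-4420, -1))) = Add(Mul(23417, Pow(Add(Rational(3, 2), Mul(Rational(1, 2), Pow(Add(1, 35), 2))), -1)), Mul(-20144, Rational(-1, 4420))) = Add(Mul(23417, Pow(Add(Rational(3, 2), Mul(Rational(1, 2), Pow(36, 2))), -1)), Rational(5036, 1105)) = Add(Mul(23417, Pow(Add(Rational(3, 2), Mul(Rational(1, 2), 1296)), -1)), Rational(5036, 1105)) = Add(Mul(23417, Pow(Add(Rational(3, 2), 648), -1)), Rational(5036, 1105)) = Add(Mul(23417, Pow(Rational(1299, 2), -1)), Rational(5036, 1105)) = Add(Mul(23417, Rational(2, 1299)), Rational(5036, 1105)) = Add(Rational(46834, 1299), Rational(5036, 1105)) = Rational(58293334, 1435395)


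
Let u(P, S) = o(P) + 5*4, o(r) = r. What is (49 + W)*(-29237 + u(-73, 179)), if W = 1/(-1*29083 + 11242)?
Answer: -25605552320/17841 ≈ -1.4352e+6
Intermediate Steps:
W = -1/17841 (W = 1/(-29083 + 11242) = 1/(-17841) = -1/17841 ≈ -5.6051e-5)
u(P, S) = 20 + P (u(P, S) = P + 5*4 = P + 20 = 20 + P)
(49 + W)*(-29237 + u(-73, 179)) = (49 - 1/17841)*(-29237 + (20 - 73)) = 874208*(-29237 - 53)/17841 = (874208/17841)*(-29290) = -25605552320/17841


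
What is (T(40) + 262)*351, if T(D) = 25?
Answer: 100737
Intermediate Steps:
(T(40) + 262)*351 = (25 + 262)*351 = 287*351 = 100737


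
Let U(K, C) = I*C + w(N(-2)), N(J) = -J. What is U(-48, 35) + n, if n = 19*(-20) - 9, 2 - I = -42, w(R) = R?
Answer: 1153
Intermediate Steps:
I = 44 (I = 2 - 1*(-42) = 2 + 42 = 44)
U(K, C) = 2 + 44*C (U(K, C) = 44*C - 1*(-2) = 44*C + 2 = 2 + 44*C)
n = -389 (n = -380 - 9 = -389)
U(-48, 35) + n = (2 + 44*35) - 389 = (2 + 1540) - 389 = 1542 - 389 = 1153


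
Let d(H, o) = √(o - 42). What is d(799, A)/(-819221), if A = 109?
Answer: -√67/819221 ≈ -9.9916e-6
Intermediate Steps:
d(H, o) = √(-42 + o)
d(799, A)/(-819221) = √(-42 + 109)/(-819221) = √67*(-1/819221) = -√67/819221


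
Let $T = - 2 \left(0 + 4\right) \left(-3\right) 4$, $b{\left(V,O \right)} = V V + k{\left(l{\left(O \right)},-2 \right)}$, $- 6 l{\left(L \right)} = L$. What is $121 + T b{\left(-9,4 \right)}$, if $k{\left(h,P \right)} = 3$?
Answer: $8185$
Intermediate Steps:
$l{\left(L \right)} = - \frac{L}{6}$
$b{\left(V,O \right)} = 3 + V^{2}$ ($b{\left(V,O \right)} = V V + 3 = V^{2} + 3 = 3 + V^{2}$)
$T = 96$ ($T = \left(-2\right) 4 \left(-3\right) 4 = \left(-8\right) \left(-3\right) 4 = 24 \cdot 4 = 96$)
$121 + T b{\left(-9,4 \right)} = 121 + 96 \left(3 + \left(-9\right)^{2}\right) = 121 + 96 \left(3 + 81\right) = 121 + 96 \cdot 84 = 121 + 8064 = 8185$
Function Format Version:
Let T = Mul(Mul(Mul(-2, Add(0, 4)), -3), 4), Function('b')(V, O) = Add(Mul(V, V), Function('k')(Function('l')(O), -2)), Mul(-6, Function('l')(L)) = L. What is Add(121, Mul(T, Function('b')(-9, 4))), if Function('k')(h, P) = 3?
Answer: 8185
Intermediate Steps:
Function('l')(L) = Mul(Rational(-1, 6), L)
Function('b')(V, O) = Add(3, Pow(V, 2)) (Function('b')(V, O) = Add(Mul(V, V), 3) = Add(Pow(V, 2), 3) = Add(3, Pow(V, 2)))
T = 96 (T = Mul(Mul(Mul(-2, 4), -3), 4) = Mul(Mul(-8, -3), 4) = Mul(24, 4) = 96)
Add(121, Mul(T, Function('b')(-9, 4))) = Add(121, Mul(96, Add(3, Pow(-9, 2)))) = Add(121, Mul(96, Add(3, 81))) = Add(121, Mul(96, 84)) = Add(121, 8064) = 8185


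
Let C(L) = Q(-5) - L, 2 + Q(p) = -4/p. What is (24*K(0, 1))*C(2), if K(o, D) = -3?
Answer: 1152/5 ≈ 230.40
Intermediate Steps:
Q(p) = -2 - 4/p
C(L) = -6/5 - L (C(L) = (-2 - 4/(-5)) - L = (-2 - 4*(-1/5)) - L = (-2 + 4/5) - L = -6/5 - L)
(24*K(0, 1))*C(2) = (24*(-3))*(-6/5 - 1*2) = -72*(-6/5 - 2) = -72*(-16/5) = 1152/5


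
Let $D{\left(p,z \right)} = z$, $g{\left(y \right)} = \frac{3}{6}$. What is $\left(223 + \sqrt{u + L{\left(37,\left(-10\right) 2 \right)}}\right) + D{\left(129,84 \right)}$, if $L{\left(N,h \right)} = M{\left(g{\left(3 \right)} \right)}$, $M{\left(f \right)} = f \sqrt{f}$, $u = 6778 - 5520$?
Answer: $307 + \frac{\sqrt{5032 + \sqrt{2}}}{2} \approx 342.47$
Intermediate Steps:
$g{\left(y \right)} = \frac{1}{2}$ ($g{\left(y \right)} = 3 \cdot \frac{1}{6} = \frac{1}{2}$)
$u = 1258$ ($u = 6778 - 5520 = 1258$)
$M{\left(f \right)} = f^{\frac{3}{2}}$
$L{\left(N,h \right)} = \frac{\sqrt{2}}{4}$ ($L{\left(N,h \right)} = \left(\frac{1}{2}\right)^{\frac{3}{2}} = \frac{\sqrt{2}}{4}$)
$\left(223 + \sqrt{u + L{\left(37,\left(-10\right) 2 \right)}}\right) + D{\left(129,84 \right)} = \left(223 + \sqrt{1258 + \frac{\sqrt{2}}{4}}\right) + 84 = 307 + \sqrt{1258 + \frac{\sqrt{2}}{4}}$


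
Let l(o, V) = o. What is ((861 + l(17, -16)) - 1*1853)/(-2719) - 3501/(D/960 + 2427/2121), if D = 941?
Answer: -6459478440855/3920599513 ≈ -1647.6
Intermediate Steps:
((861 + l(17, -16)) - 1*1853)/(-2719) - 3501/(D/960 + 2427/2121) = ((861 + 17) - 1*1853)/(-2719) - 3501/(941/960 + 2427/2121) = (878 - 1853)*(-1/2719) - 3501/(941*(1/960) + 2427*(1/2121)) = -975*(-1/2719) - 3501/(941/960 + 809/707) = 975/2719 - 3501/1441927/678720 = 975/2719 - 3501*678720/1441927 = 975/2719 - 2376198720/1441927 = -6459478440855/3920599513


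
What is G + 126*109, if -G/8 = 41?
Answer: 13406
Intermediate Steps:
G = -328 (G = -8*41 = -328)
G + 126*109 = -328 + 126*109 = -328 + 13734 = 13406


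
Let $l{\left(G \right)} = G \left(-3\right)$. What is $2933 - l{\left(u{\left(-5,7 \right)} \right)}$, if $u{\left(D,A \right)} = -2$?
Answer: $2927$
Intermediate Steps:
$l{\left(G \right)} = - 3 G$
$2933 - l{\left(u{\left(-5,7 \right)} \right)} = 2933 - \left(-3\right) \left(-2\right) = 2933 - 6 = 2927$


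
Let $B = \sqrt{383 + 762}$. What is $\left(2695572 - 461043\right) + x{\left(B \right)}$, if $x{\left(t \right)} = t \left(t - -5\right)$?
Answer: $2235674 + 5 \sqrt{1145} \approx 2.2358 \cdot 10^{6}$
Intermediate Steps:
$B = \sqrt{1145} \approx 33.838$
$x{\left(t \right)} = t \left(5 + t\right)$ ($x{\left(t \right)} = t \left(t + 5\right) = t \left(5 + t\right)$)
$\left(2695572 - 461043\right) + x{\left(B \right)} = \left(2695572 - 461043\right) + \sqrt{1145} \left(5 + \sqrt{1145}\right) = 2234529 + \sqrt{1145} \left(5 + \sqrt{1145}\right)$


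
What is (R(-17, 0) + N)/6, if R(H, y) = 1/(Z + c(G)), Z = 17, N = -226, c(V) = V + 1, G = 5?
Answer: -5197/138 ≈ -37.659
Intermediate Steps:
c(V) = 1 + V
R(H, y) = 1/23 (R(H, y) = 1/(17 + (1 + 5)) = 1/(17 + 6) = 1/23)
(R(-17, 0) + N)/6 = (1/23 - 226)/6 = (1/6)*(-5197/23) = -5197/138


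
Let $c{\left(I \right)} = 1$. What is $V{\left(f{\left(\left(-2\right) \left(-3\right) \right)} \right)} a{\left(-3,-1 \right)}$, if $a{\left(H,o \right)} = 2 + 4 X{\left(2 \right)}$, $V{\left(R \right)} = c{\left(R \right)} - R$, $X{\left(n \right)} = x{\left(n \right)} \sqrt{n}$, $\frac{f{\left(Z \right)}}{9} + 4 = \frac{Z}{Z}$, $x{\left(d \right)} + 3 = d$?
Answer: $56 - 112 \sqrt{2} \approx -102.39$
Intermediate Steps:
$x{\left(d \right)} = -3 + d$
$f{\left(Z \right)} = -27$ ($f{\left(Z \right)} = -36 + 9 \frac{Z}{Z} = -36 + 9 \cdot 1 = -36 + 9 = -27$)
$X{\left(n \right)} = \sqrt{n} \left(-3 + n\right)$ ($X{\left(n \right)} = \left(-3 + n\right) \sqrt{n} = \sqrt{n} \left(-3 + n\right)$)
$V{\left(R \right)} = 1 - R$
$a{\left(H,o \right)} = 2 - 4 \sqrt{2}$ ($a{\left(H,o \right)} = 2 + 4 \sqrt{2} \left(-3 + 2\right) = 2 + 4 \sqrt{2} \left(-1\right) = 2 + 4 \left(- \sqrt{2}\right) = 2 - 4 \sqrt{2}$)
$V{\left(f{\left(\left(-2\right) \left(-3\right) \right)} \right)} a{\left(-3,-1 \right)} = \left(1 - -27\right) \left(2 - 4 \sqrt{2}\right) = \left(1 + 27\right) \left(2 - 4 \sqrt{2}\right) = 28 \left(2 - 4 \sqrt{2}\right) = 56 - 112 \sqrt{2}$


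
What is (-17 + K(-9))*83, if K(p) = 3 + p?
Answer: -1909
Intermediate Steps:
(-17 + K(-9))*83 = (-17 + (3 - 9))*83 = (-17 - 6)*83 = -23*83 = -1909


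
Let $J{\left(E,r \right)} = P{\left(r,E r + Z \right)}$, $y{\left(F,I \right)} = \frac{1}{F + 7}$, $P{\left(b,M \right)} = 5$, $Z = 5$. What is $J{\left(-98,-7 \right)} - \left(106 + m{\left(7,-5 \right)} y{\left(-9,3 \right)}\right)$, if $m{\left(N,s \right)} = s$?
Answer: $- \frac{207}{2} \approx -103.5$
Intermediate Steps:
$y{\left(F,I \right)} = \frac{1}{7 + F}$
$J{\left(E,r \right)} = 5$
$J{\left(-98,-7 \right)} - \left(106 + m{\left(7,-5 \right)} y{\left(-9,3 \right)}\right) = 5 - \left(106 - \frac{5}{7 - 9}\right) = 5 - \left(106 - \frac{5}{-2}\right) = 5 - \left(106 - - \frac{5}{2}\right) = 5 - \left(106 + \frac{5}{2}\right) = 5 - \frac{217}{2} = - \frac{207}{2}$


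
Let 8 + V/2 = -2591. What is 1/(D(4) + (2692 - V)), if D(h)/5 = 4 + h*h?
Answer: 1/7990 ≈ 0.00012516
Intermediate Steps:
V = -5198 (V = -16 + 2*(-2591) = -16 - 5182 = -5198)
D(h) = 20 + 5*h² (D(h) = 5*(4 + h*h) = 5*(4 + h²) = 20 + 5*h²)
1/(D(4) + (2692 - V)) = 1/((20 + 5*4²) + (2692 - 1*(-5198))) = 1/((20 + 5*16) + (2692 + 5198)) = 1/((20 + 80) + 7890) = 1/(100 + 7890) = 1/7990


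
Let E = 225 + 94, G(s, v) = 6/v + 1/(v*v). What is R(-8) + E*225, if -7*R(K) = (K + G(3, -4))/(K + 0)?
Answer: 64310249/896 ≈ 71775.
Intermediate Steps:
G(s, v) = v⁻² + 6/v (G(s, v) = 6/v + 1/v² = 6/v + v⁻² = v⁻² + 6/v)
E = 319
R(K) = -(-23/16 + K)/(7*K) (R(K) = -(K + (1 + 6*(-4))/(-4)²)/(7*(K + 0)) = -(K + (1 - 24)/16)/(7*K) = -(K + (1/16)*(-23))/(7*K) = -(K - 23/16)/(7*K) = -(-23/16 + K)/(7*K))
R(-8) + E*225 = (1/112)*(23 - 16*(-8))/(-8) + 319*225 = (1/112)*(-⅛)*(23 + 128) + 71775 = (1/112)*(-⅛)*151 + 71775 = -151/896 + 71775 = 64310249/896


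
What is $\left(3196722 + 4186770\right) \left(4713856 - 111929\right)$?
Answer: $33978291189084$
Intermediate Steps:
$\left(3196722 + 4186770\right) \left(4713856 - 111929\right) = 7383492 \cdot 4601927 = 33978291189084$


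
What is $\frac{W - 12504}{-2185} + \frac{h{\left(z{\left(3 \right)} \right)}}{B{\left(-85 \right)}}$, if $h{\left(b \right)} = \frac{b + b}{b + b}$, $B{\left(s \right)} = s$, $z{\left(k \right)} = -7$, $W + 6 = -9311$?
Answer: $\frac{74104}{7429} \approx 9.975$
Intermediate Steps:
$W = -9317$ ($W = -6 - 9311 = -9317$)
$h{\left(b \right)} = 1$ ($h{\left(b \right)} = \frac{2 b}{2 b} = 2 b \frac{1}{2 b} = 1$)
$\frac{W - 12504}{-2185} + \frac{h{\left(z{\left(3 \right)} \right)}}{B{\left(-85 \right)}} = \frac{-9317 - 12504}{-2185} + 1 \frac{1}{-85} = \left(-21821\right) \left(- \frac{1}{2185}\right) + 1 \left(- \frac{1}{85}\right) = \frac{21821}{2185} - \frac{1}{85} = \frac{74104}{7429}$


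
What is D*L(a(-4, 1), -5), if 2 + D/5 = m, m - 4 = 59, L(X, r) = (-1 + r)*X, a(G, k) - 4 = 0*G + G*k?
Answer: 0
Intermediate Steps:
a(G, k) = 4 + G*k (a(G, k) = 4 + (0*G + G*k) = 4 + (0 + G*k) = 4 + G*k)
L(X, r) = X*(-1 + r)
m = 63 (m = 4 + 59 = 63)
D = 305 (D = -10 + 5*63 = -10 + 315 = 305)
D*L(a(-4, 1), -5) = 305*((4 - 4*1)*(-1 - 5)) = 305*((4 - 4)*(-6)) = 305*(0*(-6)) = 305*0 = 0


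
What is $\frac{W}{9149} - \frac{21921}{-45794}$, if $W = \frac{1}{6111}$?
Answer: $\frac{175084721459}{365760204138} \approx 0.47869$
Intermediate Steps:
$W = \frac{1}{6111} \approx 0.00016364$
$\frac{W}{9149} - \frac{21921}{-45794} = \frac{1}{6111 \cdot 9149} - \frac{21921}{-45794} = \frac{1}{6111} \cdot \frac{1}{9149} - - \frac{21921}{45794} = \frac{1}{55909539} + \frac{21921}{45794} = \frac{175084721459}{365760204138}$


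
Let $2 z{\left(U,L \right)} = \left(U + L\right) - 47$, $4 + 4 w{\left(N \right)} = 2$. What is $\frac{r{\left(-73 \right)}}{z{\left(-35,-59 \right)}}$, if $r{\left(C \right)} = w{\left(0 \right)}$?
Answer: $\frac{1}{141} \approx 0.0070922$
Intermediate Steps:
$w{\left(N \right)} = - \frac{1}{2}$ ($w{\left(N \right)} = -1 + \frac{1}{4} \cdot 2 = -1 + \frac{1}{2} = - \frac{1}{2}$)
$r{\left(C \right)} = - \frac{1}{2}$
$z{\left(U,L \right)} = - \frac{47}{2} + \frac{L}{2} + \frac{U}{2}$ ($z{\left(U,L \right)} = \frac{\left(U + L\right) - 47}{2} = \frac{\left(L + U\right) - 47}{2} = \frac{-47 + L + U}{2} = - \frac{47}{2} + \frac{L}{2} + \frac{U}{2}$)
$\frac{r{\left(-73 \right)}}{z{\left(-35,-59 \right)}} = - \frac{1}{2 \left(- \frac{47}{2} + \frac{1}{2} \left(-59\right) + \frac{1}{2} \left(-35\right)\right)} = - \frac{1}{2 \left(- \frac{47}{2} - \frac{59}{2} - \frac{35}{2}\right)} = - \frac{1}{2 \left(- \frac{141}{2}\right)} = \left(- \frac{1}{2}\right) \left(- \frac{2}{141}\right) = \frac{1}{141}$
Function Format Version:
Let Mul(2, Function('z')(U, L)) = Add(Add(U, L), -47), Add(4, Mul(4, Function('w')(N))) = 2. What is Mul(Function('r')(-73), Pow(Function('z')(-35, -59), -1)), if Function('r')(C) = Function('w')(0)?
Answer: Rational(1, 141) ≈ 0.0070922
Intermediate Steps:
Function('w')(N) = Rational(-1, 2) (Function('w')(N) = Add(-1, Mul(Rational(1, 4), 2)) = Add(-1, Rational(1, 2)) = Rational(-1, 2))
Function('r')(C) = Rational(-1, 2)
Function('z')(U, L) = Add(Rational(-47, 2), Mul(Rational(1, 2), L), Mul(Rational(1, 2), U)) (Function('z')(U, L) = Mul(Rational(1, 2), Add(Add(U, L), -47)) = Mul(Rational(1, 2), Add(Add(L, U), -47)) = Mul(Rational(1, 2), Add(-47, L, U)) = Add(Rational(-47, 2), Mul(Rational(1, 2), L), Mul(Rational(1, 2), U)))
Mul(Function('r')(-73), Pow(Function('z')(-35, -59), -1)) = Mul(Rational(-1, 2), Pow(Add(Rational(-47, 2), Mul(Rational(1, 2), -59), Mul(Rational(1, 2), -35)), -1)) = Mul(Rational(-1, 2), Pow(Add(Rational(-47, 2), Rational(-59, 2), Rational(-35, 2)), -1)) = Mul(Rational(-1, 2), Pow(Rational(-141, 2), -1)) = Mul(Rational(-1, 2), Rational(-2, 141)) = Rational(1, 141)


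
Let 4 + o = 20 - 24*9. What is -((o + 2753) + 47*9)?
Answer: -2976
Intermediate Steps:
o = -200 (o = -4 + (20 - 24*9) = -4 + (20 - 216) = -4 - 196 = -200)
-((o + 2753) + 47*9) = -((-200 + 2753) + 47*9) = -(2553 + 423) = -1*2976 = -2976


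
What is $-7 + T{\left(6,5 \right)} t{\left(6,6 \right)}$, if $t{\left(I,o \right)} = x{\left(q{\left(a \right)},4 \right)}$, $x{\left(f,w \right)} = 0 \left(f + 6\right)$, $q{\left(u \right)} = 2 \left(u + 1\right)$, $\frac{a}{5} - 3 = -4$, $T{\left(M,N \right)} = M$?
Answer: $-7$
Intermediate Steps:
$a = -5$ ($a = 15 + 5 \left(-4\right) = 15 - 20 = -5$)
$q{\left(u \right)} = 2 + 2 u$ ($q{\left(u \right)} = 2 \left(1 + u\right) = 2 + 2 u$)
$x{\left(f,w \right)} = 0$ ($x{\left(f,w \right)} = 0 \left(6 + f\right) = 0$)
$t{\left(I,o \right)} = 0$
$-7 + T{\left(6,5 \right)} t{\left(6,6 \right)} = -7 + 6 \cdot 0 = -7 + 0 = -7$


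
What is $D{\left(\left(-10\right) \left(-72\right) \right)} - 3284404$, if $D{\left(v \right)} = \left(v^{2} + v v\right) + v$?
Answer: $-2246884$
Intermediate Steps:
$D{\left(v \right)} = v + 2 v^{2}$ ($D{\left(v \right)} = \left(v^{2} + v^{2}\right) + v = 2 v^{2} + v = v + 2 v^{2}$)
$D{\left(\left(-10\right) \left(-72\right) \right)} - 3284404 = \left(-10\right) \left(-72\right) \left(1 + 2 \left(\left(-10\right) \left(-72\right)\right)\right) - 3284404 = 720 \left(1 + 2 \cdot 720\right) - 3284404 = 720 \left(1 + 1440\right) - 3284404 = 720 \cdot 1441 - 3284404 = 1037520 - 3284404 = -2246884$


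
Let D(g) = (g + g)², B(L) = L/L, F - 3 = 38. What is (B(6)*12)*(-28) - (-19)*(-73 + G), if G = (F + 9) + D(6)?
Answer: 1963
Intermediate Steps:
F = 41 (F = 3 + 38 = 41)
B(L) = 1
D(g) = 4*g² (D(g) = (2*g)² = 4*g²)
G = 194 (G = (41 + 9) + 4*6² = 50 + 4*36 = 50 + 144 = 194)
(B(6)*12)*(-28) - (-19)*(-73 + G) = (1*12)*(-28) - (-19)*(-73 + 194) = 12*(-28) - (-19)*121 = -336 - 1*(-2299) = -336 + 2299 = 1963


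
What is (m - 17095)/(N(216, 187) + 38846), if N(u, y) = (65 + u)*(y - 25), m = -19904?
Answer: -36999/84368 ≈ -0.43854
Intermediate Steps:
N(u, y) = (-25 + y)*(65 + u) (N(u, y) = (65 + u)*(-25 + y) = (-25 + y)*(65 + u))
(m - 17095)/(N(216, 187) + 38846) = (-19904 - 17095)/((-1625 - 25*216 + 65*187 + 216*187) + 38846) = -36999/((-1625 - 5400 + 12155 + 40392) + 38846) = -36999/(45522 + 38846) = -36999/84368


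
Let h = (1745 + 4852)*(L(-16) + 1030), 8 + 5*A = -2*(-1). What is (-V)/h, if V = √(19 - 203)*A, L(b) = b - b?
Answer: 2*I*√46/5662425 ≈ 2.3956e-6*I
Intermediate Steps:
L(b) = 0
A = -6/5 (A = -8/5 + (-2*(-1))/5 = -8/5 + (⅕)*2 = -8/5 + ⅖ = -6/5 ≈ -1.2000)
V = -12*I*√46/5 (V = √(19 - 203)*(-6/5) = √(-184)*(-6/5) = (2*I*√46)*(-6/5) = -12*I*√46/5 ≈ -16.278*I)
h = 6794910 (h = (1745 + 4852)*(0 + 1030) = 6597*1030 = 6794910)
(-V)/h = -(-12)*I*√46/5/6794910 = (12*I*√46/5)*(1/6794910) = 2*I*√46/5662425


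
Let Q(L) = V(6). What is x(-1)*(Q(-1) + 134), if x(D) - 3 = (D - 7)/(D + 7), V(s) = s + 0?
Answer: 700/3 ≈ 233.33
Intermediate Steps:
V(s) = s
Q(L) = 6
x(D) = 3 + (-7 + D)/(7 + D) (x(D) = 3 + (D - 7)/(D + 7) = 3 + (-7 + D)/(7 + D))
x(-1)*(Q(-1) + 134) = (2*(7 + 2*(-1))/(7 - 1))*(6 + 134) = (2*(7 - 2)/6)*140 = (2*(⅙)*5)*140 = (5/3)*140 = 700/3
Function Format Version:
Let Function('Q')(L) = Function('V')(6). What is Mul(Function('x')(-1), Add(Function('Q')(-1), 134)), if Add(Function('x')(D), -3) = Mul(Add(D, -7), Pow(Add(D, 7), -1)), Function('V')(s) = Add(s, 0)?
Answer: Rational(700, 3) ≈ 233.33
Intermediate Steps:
Function('V')(s) = s
Function('Q')(L) = 6
Function('x')(D) = Add(3, Mul(Pow(Add(7, D), -1), Add(-7, D))) (Function('x')(D) = Add(3, Mul(Add(D, -7), Pow(Add(D, 7), -1))) = Add(3, Mul(Add(-7, D), Pow(Add(7, D), -1))) = Add(3, Mul(Pow(Add(7, D), -1), Add(-7, D))))
Mul(Function('x')(-1), Add(Function('Q')(-1), 134)) = Mul(Mul(2, Pow(Add(7, -1), -1), Add(7, Mul(2, -1))), Add(6, 134)) = Mul(Mul(2, Pow(6, -1), Add(7, -2)), 140) = Mul(Mul(2, Rational(1, 6), 5), 140) = Mul(Rational(5, 3), 140) = Rational(700, 3)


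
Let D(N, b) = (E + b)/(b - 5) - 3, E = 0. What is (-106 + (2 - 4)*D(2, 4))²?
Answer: 8464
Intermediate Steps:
D(N, b) = -3 + b/(-5 + b) (D(N, b) = (0 + b)/(b - 5) - 3 = b/(-5 + b) - 3 = -3 + b/(-5 + b))
(-106 + (2 - 4)*D(2, 4))² = (-106 + (2 - 4)*((15 - 2*4)/(-5 + 4)))² = (-106 - 2*(15 - 8)/(-1))² = (-106 - (-2)*7)² = (-106 - 2*(-7))² = (-106 + 14)² = (-92)² = 8464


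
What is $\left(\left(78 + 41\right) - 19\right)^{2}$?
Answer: $10000$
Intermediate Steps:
$\left(\left(78 + 41\right) - 19\right)^{2} = \left(119 - 19\right)^{2} = 100^{2} = 10000$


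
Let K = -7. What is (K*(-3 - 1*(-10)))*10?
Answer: -490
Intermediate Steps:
(K*(-3 - 1*(-10)))*10 = -7*(-3 - 1*(-10))*10 = -7*(-3 + 10)*10 = -7*7*10 = -49*10 = -490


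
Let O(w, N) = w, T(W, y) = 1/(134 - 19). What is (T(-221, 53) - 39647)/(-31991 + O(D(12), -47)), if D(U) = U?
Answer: 4559404/3677585 ≈ 1.2398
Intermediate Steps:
T(W, y) = 1/115
(T(-221, 53) - 39647)/(-31991 + O(D(12), -47)) = (1/115 - 39647)/(-31991 + 12) = -4559404/115/(-31979) = -4559404/115*(-1/31979) = 4559404/3677585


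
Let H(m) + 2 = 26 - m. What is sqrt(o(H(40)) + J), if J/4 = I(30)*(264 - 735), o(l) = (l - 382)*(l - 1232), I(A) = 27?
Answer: 2*sqrt(111459) ≈ 667.71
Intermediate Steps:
H(m) = 24 - m (H(m) = -2 + (26 - m) = 24 - m)
o(l) = (-1232 + l)*(-382 + l) (o(l) = (-382 + l)*(-1232 + l) = (-1232 + l)*(-382 + l))
J = -50868 (J = 4*(27*(264 - 735)) = 4*(27*(-471)) = 4*(-12717) = -50868)
sqrt(o(H(40)) + J) = sqrt((470624 + (24 - 1*40)**2 - 1614*(24 - 1*40)) - 50868) = sqrt((470624 + (24 - 40)**2 - 1614*(24 - 40)) - 50868) = sqrt((470624 + (-16)**2 - 1614*(-16)) - 50868) = sqrt((470624 + 256 + 25824) - 50868) = sqrt(496704 - 50868) = sqrt(445836) = 2*sqrt(111459)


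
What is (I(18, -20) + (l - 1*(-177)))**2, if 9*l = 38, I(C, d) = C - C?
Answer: 2660161/81 ≈ 32842.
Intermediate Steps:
I(C, d) = 0
l = 38/9 (l = (1/9)*38 = 38/9 ≈ 4.2222)
(I(18, -20) + (l - 1*(-177)))**2 = (0 + (38/9 - 1*(-177)))**2 = (0 + (38/9 + 177))**2 = (0 + 1631/9)**2 = (1631/9)**2 = 2660161/81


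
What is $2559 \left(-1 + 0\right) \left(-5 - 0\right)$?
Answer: $12795$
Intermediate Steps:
$2559 \left(-1 + 0\right) \left(-5 - 0\right) = 2559 \left(- (-5 + 0)\right) = 2559 \left(\left(-1\right) \left(-5\right)\right) = 2559 \cdot 5 = 12795$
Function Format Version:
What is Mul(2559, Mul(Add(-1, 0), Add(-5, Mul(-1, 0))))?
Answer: 12795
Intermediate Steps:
Mul(2559, Mul(Add(-1, 0), Add(-5, Mul(-1, 0)))) = Mul(2559, Mul(-1, Add(-5, 0))) = Mul(2559, Mul(-1, -5)) = Mul(2559, 5) = 12795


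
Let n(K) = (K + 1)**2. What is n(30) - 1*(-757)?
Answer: 1718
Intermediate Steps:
n(K) = (1 + K)**2
n(30) - 1*(-757) = (1 + 30)**2 - 1*(-757) = 31**2 + 757 = 961 + 757 = 1718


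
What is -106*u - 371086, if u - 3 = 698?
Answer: -445392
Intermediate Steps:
u = 701 (u = 3 + 698 = 701)
-106*u - 371086 = -106*701 - 371086 = -74306 - 371086 = -445392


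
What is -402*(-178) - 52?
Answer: 71504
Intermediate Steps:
-402*(-178) - 52 = 71556 - 52 = 71504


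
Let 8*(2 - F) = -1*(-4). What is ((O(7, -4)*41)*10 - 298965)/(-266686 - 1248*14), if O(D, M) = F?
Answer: 149175/142079 ≈ 1.0499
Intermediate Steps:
F = 3/2 (F = 2 - (-1)*(-4)/8 = 2 - ⅛*4 = 2 - ½ = 3/2 ≈ 1.5000)
O(D, M) = 3/2
((O(7, -4)*41)*10 - 298965)/(-266686 - 1248*14) = (((3/2)*41)*10 - 298965)/(-266686 - 1248*14) = ((123/2)*10 - 298965)/(-266686 - 17472) = (615 - 298965)/(-284158) = -298350*(-1/284158) = 149175/142079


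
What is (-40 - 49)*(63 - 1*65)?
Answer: 178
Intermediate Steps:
(-40 - 49)*(63 - 1*65) = -89*(63 - 65) = -89*(-2) = 178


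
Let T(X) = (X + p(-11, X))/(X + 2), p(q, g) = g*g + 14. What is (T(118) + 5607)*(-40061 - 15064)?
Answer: -315542850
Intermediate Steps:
p(q, g) = 14 + g² (p(q, g) = g² + 14 = 14 + g²)
T(X) = (14 + X + X²)/(2 + X) (T(X) = (X + (14 + X²))/(X + 2) = (14 + X + X²)/(2 + X))
(T(118) + 5607)*(-40061 - 15064) = ((14 + 118 + 118²)/(2 + 118) + 5607)*(-40061 - 15064) = ((14 + 118 + 13924)/120 + 5607)*(-55125) = ((1/120)*14056 + 5607)*(-55125) = (1757/15 + 5607)*(-55125) = (85862/15)*(-55125) = -315542850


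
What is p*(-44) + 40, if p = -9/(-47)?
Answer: 1484/47 ≈ 31.574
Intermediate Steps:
p = 9/47 (p = -9*(-1/47) = 9/47 ≈ 0.19149)
p*(-44) + 40 = (9/47)*(-44) + 40 = -396/47 + 40 = 1484/47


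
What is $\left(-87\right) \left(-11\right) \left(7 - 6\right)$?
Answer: $957$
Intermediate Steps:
$\left(-87\right) \left(-11\right) \left(7 - 6\right) = 957 \cdot 1 = 957$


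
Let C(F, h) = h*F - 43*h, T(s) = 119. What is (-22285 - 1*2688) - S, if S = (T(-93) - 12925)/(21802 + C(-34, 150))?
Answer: -128005195/5126 ≈ -24972.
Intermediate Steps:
C(F, h) = -43*h + F*h (C(F, h) = F*h - 43*h = -43*h + F*h)
S = -6403/5126 (S = (119 - 12925)/(21802 + 150*(-43 - 34)) = -12806/(21802 + 150*(-77)) = -12806/(21802 - 11550) = -12806/10252 = -12806*1/10252 = -6403/5126 ≈ -1.2491)
(-22285 - 1*2688) - S = (-22285 - 1*2688) - 1*(-6403/5126) = (-22285 - 2688) + 6403/5126 = -24973 + 6403/5126 = -128005195/5126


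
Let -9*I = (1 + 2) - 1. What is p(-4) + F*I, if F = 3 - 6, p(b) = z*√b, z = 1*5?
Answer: ⅔ + 10*I ≈ 0.66667 + 10.0*I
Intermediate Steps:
z = 5
p(b) = 5*√b
F = -3
I = -2/9 (I = -((1 + 2) - 1)/9 = -(3 - 1)/9 = -⅑*2 = -2/9 ≈ -0.22222)
p(-4) + F*I = 5*√(-4) - 3*(-2/9) = 5*(2*I) + ⅔ = 10*I + ⅔ = ⅔ + 10*I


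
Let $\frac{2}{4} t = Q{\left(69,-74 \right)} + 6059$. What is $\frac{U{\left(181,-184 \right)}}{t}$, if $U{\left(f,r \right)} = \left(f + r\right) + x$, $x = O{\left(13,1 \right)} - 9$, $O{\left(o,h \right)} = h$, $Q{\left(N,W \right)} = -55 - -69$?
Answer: $- \frac{11}{12146} \approx -0.00090565$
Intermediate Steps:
$Q{\left(N,W \right)} = 14$ ($Q{\left(N,W \right)} = -55 + 69 = 14$)
$x = -8$ ($x = 1 - 9 = -8$)
$U{\left(f,r \right)} = -8 + f + r$ ($U{\left(f,r \right)} = \left(f + r\right) - 8 = -8 + f + r$)
$t = 12146$ ($t = 2 \left(14 + 6059\right) = 2 \cdot 6073 = 12146$)
$\frac{U{\left(181,-184 \right)}}{t} = \frac{-8 + 181 - 184}{12146} = \left(-11\right) \frac{1}{12146} = - \frac{11}{12146}$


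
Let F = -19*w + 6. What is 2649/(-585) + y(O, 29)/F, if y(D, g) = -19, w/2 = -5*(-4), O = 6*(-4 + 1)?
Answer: -50929/11310 ≈ -4.5030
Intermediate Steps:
O = -18 (O = 6*(-3) = -18)
w = 40 (w = 2*(-5*(-4)) = 2*20 = 40)
F = -754 (F = -19*40 + 6 = -760 + 6 = -754)
2649/(-585) + y(O, 29)/F = 2649/(-585) - 19/(-754) = 2649*(-1/585) - 19*(-1/754) = -883/195 + 19/754 = -50929/11310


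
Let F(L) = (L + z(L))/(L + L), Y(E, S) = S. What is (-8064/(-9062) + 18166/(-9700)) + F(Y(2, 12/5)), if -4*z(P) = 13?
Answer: -1223584379/1054816800 ≈ -1.1600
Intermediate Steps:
z(P) = -13/4 (z(P) = -¼*13 = -13/4)
F(L) = (-13/4 + L)/(2*L) (F(L) = (L - 13/4)/(L + L) = (-13/4 + L)/((2*L)) = (-13/4 + L)*(1/(2*L)) = (-13/4 + L)/(2*L))
(-8064/(-9062) + 18166/(-9700)) + F(Y(2, 12/5)) = (-8064/(-9062) + 18166/(-9700)) + (-13 + 4*(12/5))/(8*((12/5))) = (-8064*(-1/9062) + 18166*(-1/9700)) + (-13 + 4*(12*(⅕)))/(8*((12*(⅕)))) = (4032/4531 - 9083/4850) + (-13 + 4*(12/5))/(8*(12/5)) = -21599873/21975350 + (⅛)*(5/12)*(-13 + 48/5) = -21599873/21975350 + (⅛)*(5/12)*(-17/5) = -21599873/21975350 - 17/96 = -1223584379/1054816800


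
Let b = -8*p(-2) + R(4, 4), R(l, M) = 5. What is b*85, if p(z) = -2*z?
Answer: -2295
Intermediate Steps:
b = -27 (b = -(-16)*(-2) + 5 = -8*4 + 5 = -32 + 5 = -27)
b*85 = -27*85 = -2295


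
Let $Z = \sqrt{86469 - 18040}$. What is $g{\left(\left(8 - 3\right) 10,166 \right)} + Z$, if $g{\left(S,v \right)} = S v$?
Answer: $8300 + \sqrt{68429} \approx 8561.6$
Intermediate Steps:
$Z = \sqrt{68429} \approx 261.59$
$g{\left(\left(8 - 3\right) 10,166 \right)} + Z = \left(8 - 3\right) 10 \cdot 166 + \sqrt{68429} = 5 \cdot 10 \cdot 166 + \sqrt{68429} = 50 \cdot 166 + \sqrt{68429} = 8300 + \sqrt{68429}$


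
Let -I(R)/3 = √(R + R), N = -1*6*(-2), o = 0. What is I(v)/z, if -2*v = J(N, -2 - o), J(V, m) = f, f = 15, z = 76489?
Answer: -3*I*√15/76489 ≈ -0.0001519*I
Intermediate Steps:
N = 12 (N = -6*(-2) = 12)
J(V, m) = 15
v = -15/2 (v = -½*15 = -15/2 ≈ -7.5000)
I(R) = -3*√2*√R (I(R) = -3*√(R + R) = -3*√2*√R)
I(v)/z = -3*√2*√(-15/2)/76489 = -3*√2*I*√30/2*(1/76489) = -3*I*√15*(1/76489) = -3*I*√15/76489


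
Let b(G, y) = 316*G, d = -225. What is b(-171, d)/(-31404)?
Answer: 4503/2617 ≈ 1.7207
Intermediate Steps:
b(-171, d)/(-31404) = (316*(-171))/(-31404) = -54036*(-1/31404) = 4503/2617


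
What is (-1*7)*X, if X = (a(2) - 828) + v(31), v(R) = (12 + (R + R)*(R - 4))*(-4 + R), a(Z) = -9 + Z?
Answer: -312809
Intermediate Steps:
v(R) = (-4 + R)*(12 + 2*R*(-4 + R)) (v(R) = (12 + (2*R)*(-4 + R))*(-4 + R) = (12 + 2*R*(-4 + R))*(-4 + R) = (-4 + R)*(12 + 2*R*(-4 + R)))
X = 44687 (X = ((-9 + 2) - 828) + (-48 - 16*31² + 2*31³ + 44*31) = (-7 - 828) + (-48 - 16*961 + 2*29791 + 1364) = -835 + (-48 - 15376 + 59582 + 1364) = -835 + 45522 = 44687)
(-1*7)*X = -1*7*44687 = -7*44687 = -312809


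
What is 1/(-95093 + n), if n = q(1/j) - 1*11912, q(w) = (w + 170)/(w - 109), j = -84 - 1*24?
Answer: -11773/1259788224 ≈ -9.3452e-6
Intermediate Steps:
j = -108 (j = -84 - 24 = -108)
q(w) = (170 + w)/(-109 + w)
n = -140258335/11773 (n = (170 + 1/(-108))/(-109 + 1/(-108)) - 1*11912 = (170 - 1/108)/(-109 - 1/108) - 11912 = (18359/108)/(-11773/108) - 11912 = -108/11773*18359/108 - 11912 = -18359/11773 - 11912 = -140258335/11773 ≈ -11914.)
1/(-95093 + n) = 1/(-95093 - 140258335/11773) = 1/(-1259788224/11773) = -11773/1259788224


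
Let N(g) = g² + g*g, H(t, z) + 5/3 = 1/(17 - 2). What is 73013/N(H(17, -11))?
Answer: 1825325/128 ≈ 14260.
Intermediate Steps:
H(t, z) = -8/5 (H(t, z) = -5/3 + 1/(17 - 2) = -5/3 + 1/15 = -8/5)
N(g) = 2*g² (N(g) = g² + g² = 2*g²)
73013/N(H(17, -11)) = 73013/((2*(-8/5)²)) = 73013/((2*(64/25))) = 73013/(128/25) = 73013*(25/128) = 1825325/128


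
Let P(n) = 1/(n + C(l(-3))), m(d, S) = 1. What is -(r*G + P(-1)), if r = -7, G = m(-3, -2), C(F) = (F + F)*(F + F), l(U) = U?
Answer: 244/35 ≈ 6.9714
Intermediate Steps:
C(F) = 4*F² (C(F) = (2*F)*(2*F) = 4*F²)
G = 1
P(n) = 1/(36 + n) (P(n) = 1/(n + 4*(-3)²) = 1/(n + 4*9) = 1/(n + 36) = 1/(36 + n))
-(r*G + P(-1)) = -(-7*1 + 1/(36 - 1)) = -(-7 + 1/35) = -1*(-244/35) = 244/35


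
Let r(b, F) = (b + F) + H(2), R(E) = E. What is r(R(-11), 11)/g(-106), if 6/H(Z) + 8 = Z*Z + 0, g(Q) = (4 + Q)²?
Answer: -1/6936 ≈ -0.00014418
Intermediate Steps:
H(Z) = 6/(-8 + Z²) (H(Z) = 6/(-8 + (Z*Z + 0)) = 6/(-8 + (Z² + 0)) = 6/(-8 + Z²))
r(b, F) = -3/2 + F + b (r(b, F) = (b + F) + 6/(-8 + 2²) = (F + b) + 6/(-8 + 4) = (F + b) + 6/(-4) = (F + b) + 6*(-¼) = (F + b) - 3/2 = -3/2 + F + b)
r(R(-11), 11)/g(-106) = (-3/2 + 11 - 11)/((4 - 106)²) = -3/(2*((-102)²)) = -3/2/10404 = -3/2*1/10404 = -1/6936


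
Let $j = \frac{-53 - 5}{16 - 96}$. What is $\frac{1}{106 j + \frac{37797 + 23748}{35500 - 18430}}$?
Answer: $\frac{11380}{915583} \approx 0.012429$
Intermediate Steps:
$j = \frac{29}{40}$ ($j = - \frac{58}{-80} = \left(-58\right) \left(- \frac{1}{80}\right) = \frac{29}{40} \approx 0.725$)
$\frac{1}{106 j + \frac{37797 + 23748}{35500 - 18430}} = \frac{1}{106 \cdot \frac{29}{40} + \frac{37797 + 23748}{35500 - 18430}} = \frac{1}{\frac{1537}{20} + \frac{61545}{17070}} = \frac{1}{\frac{1537}{20} + 61545 \cdot \frac{1}{17070}} = \frac{1}{\frac{1537}{20} + \frac{4103}{1138}} = \frac{1}{\frac{915583}{11380}} = \frac{11380}{915583}$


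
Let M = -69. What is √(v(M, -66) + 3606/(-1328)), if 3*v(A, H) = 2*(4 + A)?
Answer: I*√45681042/996 ≈ 6.7859*I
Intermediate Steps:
v(A, H) = 8/3 + 2*A/3 (v(A, H) = (2*(4 + A))/3 = (8 + 2*A)/3 = 8/3 + 2*A/3)
√(v(M, -66) + 3606/(-1328)) = √((8/3 + (⅔)*(-69)) + 3606/(-1328)) = √((8/3 - 46) + 3606*(-1/1328)) = √(-130/3 - 1803/664) = √(-91729/1992) = I*√45681042/996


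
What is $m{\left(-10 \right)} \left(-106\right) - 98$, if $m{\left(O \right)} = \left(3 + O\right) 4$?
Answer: $2870$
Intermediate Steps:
$m{\left(O \right)} = 12 + 4 O$
$m{\left(-10 \right)} \left(-106\right) - 98 = \left(12 + 4 \left(-10\right)\right) \left(-106\right) - 98 = \left(12 - 40\right) \left(-106\right) - 98 = \left(-28\right) \left(-106\right) - 98 = 2968 - 98 = 2870$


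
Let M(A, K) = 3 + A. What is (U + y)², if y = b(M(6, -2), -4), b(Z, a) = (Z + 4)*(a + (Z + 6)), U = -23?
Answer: 14400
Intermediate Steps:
b(Z, a) = (4 + Z)*(6 + Z + a) (b(Z, a) = (4 + Z)*(a + (6 + Z)) = (4 + Z)*(6 + Z + a))
y = 143 (y = 24 + (3 + 6)² + 4*(-4) + 10*(3 + 6) + (3 + 6)*(-4) = 24 + 9² - 16 + 10*9 + 9*(-4) = 24 + 81 - 16 + 90 - 36 = 143)
(U + y)² = (-23 + 143)² = 120² = 14400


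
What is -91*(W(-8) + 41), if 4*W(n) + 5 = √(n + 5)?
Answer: -14469/4 - 91*I*√3/4 ≈ -3617.3 - 39.404*I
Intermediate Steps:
W(n) = -5/4 + √(5 + n)/4 (W(n) = -5/4 + √(n + 5)/4 = -5/4 + √(5 + n)/4)
-91*(W(-8) + 41) = -91*((-5/4 + √(5 - 8)/4) + 41) = -91*((-5/4 + √(-3)/4) + 41) = -91*((-5/4 + (I*√3)/4) + 41) = -91*((-5/4 + I*√3/4) + 41) = -91*(159/4 + I*√3/4) = -14469/4 - 91*I*√3/4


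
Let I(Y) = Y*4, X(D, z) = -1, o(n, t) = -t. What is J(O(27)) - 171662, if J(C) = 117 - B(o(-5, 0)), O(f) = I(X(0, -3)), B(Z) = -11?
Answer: -171534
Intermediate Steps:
I(Y) = 4*Y
O(f) = -4 (O(f) = 4*(-1) = -4)
J(C) = 128 (J(C) = 117 - 1*(-11) = 117 + 11 = 128)
J(O(27)) - 171662 = 128 - 171662 = -171534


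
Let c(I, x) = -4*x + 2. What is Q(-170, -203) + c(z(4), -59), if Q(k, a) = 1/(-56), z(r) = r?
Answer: 13327/56 ≈ 237.98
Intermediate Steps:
Q(k, a) = -1/56
c(I, x) = 2 - 4*x
Q(-170, -203) + c(z(4), -59) = -1/56 + (2 - 4*(-59)) = -1/56 + (2 + 236) = -1/56 + 238 = 13327/56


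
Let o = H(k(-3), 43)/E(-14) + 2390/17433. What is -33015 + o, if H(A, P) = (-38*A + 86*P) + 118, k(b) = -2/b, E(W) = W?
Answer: -4061878081/122031 ≈ -33286.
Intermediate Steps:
H(A, P) = 118 - 38*A + 86*P
o = -33024616/122031 (o = (118 - (-76)/(-3) + 86*43)/(-14) + 2390/17433 = (118 - (-76)*(-1)/3 + 3698)*(-1/14) + 2390*(1/17433) = (118 - 38*⅔ + 3698)*(-1/14) + 2390/17433 = (118 - 76/3 + 3698)*(-1/14) + 2390/17433 = (11372/3)*(-1/14) + 2390/17433 = -5686/21 + 2390/17433 = -33024616/122031 ≈ -270.63)
-33015 + o = -33015 - 33024616/122031 = -4061878081/122031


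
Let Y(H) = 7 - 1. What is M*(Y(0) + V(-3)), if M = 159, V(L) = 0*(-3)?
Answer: 954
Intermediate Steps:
Y(H) = 6
V(L) = 0
M*(Y(0) + V(-3)) = 159*(6 + 0) = 159*6 = 954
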